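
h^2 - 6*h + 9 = (h - 3)^2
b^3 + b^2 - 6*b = b*(b - 2)*(b + 3)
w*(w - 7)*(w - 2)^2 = w^4 - 11*w^3 + 32*w^2 - 28*w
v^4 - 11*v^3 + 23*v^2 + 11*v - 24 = (v - 8)*(v - 3)*(v - 1)*(v + 1)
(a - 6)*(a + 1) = a^2 - 5*a - 6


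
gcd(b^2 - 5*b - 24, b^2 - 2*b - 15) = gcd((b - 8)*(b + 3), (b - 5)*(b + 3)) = b + 3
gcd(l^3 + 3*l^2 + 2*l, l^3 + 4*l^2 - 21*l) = l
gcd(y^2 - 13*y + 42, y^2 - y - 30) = y - 6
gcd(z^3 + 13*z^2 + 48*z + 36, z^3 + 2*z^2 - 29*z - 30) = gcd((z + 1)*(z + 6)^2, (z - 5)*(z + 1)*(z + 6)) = z^2 + 7*z + 6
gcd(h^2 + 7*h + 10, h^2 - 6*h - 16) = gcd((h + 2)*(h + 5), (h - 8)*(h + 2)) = h + 2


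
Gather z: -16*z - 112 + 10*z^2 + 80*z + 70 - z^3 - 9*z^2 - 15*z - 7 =-z^3 + z^2 + 49*z - 49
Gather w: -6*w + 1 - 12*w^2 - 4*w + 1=-12*w^2 - 10*w + 2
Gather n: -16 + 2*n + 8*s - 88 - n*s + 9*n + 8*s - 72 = n*(11 - s) + 16*s - 176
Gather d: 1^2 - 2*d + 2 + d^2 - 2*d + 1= d^2 - 4*d + 4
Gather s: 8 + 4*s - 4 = 4*s + 4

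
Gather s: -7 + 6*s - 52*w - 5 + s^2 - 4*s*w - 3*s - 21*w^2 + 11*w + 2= s^2 + s*(3 - 4*w) - 21*w^2 - 41*w - 10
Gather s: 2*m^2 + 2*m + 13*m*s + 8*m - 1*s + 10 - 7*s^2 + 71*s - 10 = 2*m^2 + 10*m - 7*s^2 + s*(13*m + 70)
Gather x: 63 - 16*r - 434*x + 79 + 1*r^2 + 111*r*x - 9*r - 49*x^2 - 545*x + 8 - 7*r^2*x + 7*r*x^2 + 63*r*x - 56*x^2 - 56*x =r^2 - 25*r + x^2*(7*r - 105) + x*(-7*r^2 + 174*r - 1035) + 150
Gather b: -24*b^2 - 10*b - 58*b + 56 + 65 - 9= -24*b^2 - 68*b + 112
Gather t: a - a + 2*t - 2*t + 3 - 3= 0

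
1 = 1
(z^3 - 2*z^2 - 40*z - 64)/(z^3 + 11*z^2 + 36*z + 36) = (z^2 - 4*z - 32)/(z^2 + 9*z + 18)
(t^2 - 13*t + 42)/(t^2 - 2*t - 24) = (t - 7)/(t + 4)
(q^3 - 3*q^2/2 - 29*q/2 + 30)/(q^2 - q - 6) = (q^2 + 3*q/2 - 10)/(q + 2)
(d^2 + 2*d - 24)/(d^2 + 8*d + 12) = (d - 4)/(d + 2)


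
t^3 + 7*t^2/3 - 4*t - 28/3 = (t - 2)*(t + 2)*(t + 7/3)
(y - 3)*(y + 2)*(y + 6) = y^3 + 5*y^2 - 12*y - 36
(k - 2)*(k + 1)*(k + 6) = k^3 + 5*k^2 - 8*k - 12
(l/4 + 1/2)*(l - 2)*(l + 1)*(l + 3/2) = l^4/4 + 5*l^3/8 - 5*l^2/8 - 5*l/2 - 3/2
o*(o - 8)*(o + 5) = o^3 - 3*o^2 - 40*o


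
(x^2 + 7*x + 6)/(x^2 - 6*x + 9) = (x^2 + 7*x + 6)/(x^2 - 6*x + 9)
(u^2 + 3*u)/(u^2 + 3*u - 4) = u*(u + 3)/(u^2 + 3*u - 4)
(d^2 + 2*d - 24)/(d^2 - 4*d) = (d + 6)/d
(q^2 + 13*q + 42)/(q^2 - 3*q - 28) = (q^2 + 13*q + 42)/(q^2 - 3*q - 28)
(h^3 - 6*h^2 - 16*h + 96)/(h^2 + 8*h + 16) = (h^2 - 10*h + 24)/(h + 4)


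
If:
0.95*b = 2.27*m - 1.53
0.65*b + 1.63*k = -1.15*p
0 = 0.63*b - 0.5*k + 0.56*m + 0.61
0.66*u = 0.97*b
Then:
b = 0.680412371134021*u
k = 1.17624415277715*u + 1.97488986784141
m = 0.284754076025251*u + 0.674008810572687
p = -2.05177913935988*u - 2.79919172572304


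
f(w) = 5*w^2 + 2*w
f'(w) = 10*w + 2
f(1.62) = 16.36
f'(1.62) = 18.20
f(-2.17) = 19.20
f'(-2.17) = -19.70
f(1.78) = 19.40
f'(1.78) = 19.80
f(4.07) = 90.96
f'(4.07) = 42.70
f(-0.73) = 1.20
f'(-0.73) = -5.30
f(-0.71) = 1.10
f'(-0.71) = -5.10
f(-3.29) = 47.54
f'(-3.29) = -30.90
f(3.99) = 87.58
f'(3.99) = 41.90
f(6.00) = 192.00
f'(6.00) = 62.00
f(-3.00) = 39.00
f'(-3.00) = -28.00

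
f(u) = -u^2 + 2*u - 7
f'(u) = 2 - 2*u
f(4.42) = -17.70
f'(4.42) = -6.84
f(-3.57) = -26.88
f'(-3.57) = 9.14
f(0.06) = -6.88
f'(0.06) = 1.88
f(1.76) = -6.58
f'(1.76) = -1.52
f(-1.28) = -11.20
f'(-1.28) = 4.56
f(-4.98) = -41.76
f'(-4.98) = 11.96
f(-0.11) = -7.23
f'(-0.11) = 2.22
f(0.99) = -6.00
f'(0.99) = 0.02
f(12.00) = -127.00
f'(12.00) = -22.00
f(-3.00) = -22.00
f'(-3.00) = 8.00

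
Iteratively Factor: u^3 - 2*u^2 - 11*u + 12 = (u - 4)*(u^2 + 2*u - 3) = (u - 4)*(u - 1)*(u + 3)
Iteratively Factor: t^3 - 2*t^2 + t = (t - 1)*(t^2 - t) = (t - 1)^2*(t)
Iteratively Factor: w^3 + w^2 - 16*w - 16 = (w + 1)*(w^2 - 16) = (w + 1)*(w + 4)*(w - 4)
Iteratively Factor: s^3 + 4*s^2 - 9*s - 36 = (s + 3)*(s^2 + s - 12) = (s + 3)*(s + 4)*(s - 3)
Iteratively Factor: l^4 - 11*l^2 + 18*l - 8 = (l + 4)*(l^3 - 4*l^2 + 5*l - 2) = (l - 1)*(l + 4)*(l^2 - 3*l + 2) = (l - 1)^2*(l + 4)*(l - 2)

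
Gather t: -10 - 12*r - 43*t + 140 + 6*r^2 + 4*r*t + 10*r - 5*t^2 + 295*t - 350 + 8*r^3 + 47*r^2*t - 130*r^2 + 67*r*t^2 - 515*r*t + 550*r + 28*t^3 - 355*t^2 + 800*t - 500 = 8*r^3 - 124*r^2 + 548*r + 28*t^3 + t^2*(67*r - 360) + t*(47*r^2 - 511*r + 1052) - 720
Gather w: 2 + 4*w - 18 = 4*w - 16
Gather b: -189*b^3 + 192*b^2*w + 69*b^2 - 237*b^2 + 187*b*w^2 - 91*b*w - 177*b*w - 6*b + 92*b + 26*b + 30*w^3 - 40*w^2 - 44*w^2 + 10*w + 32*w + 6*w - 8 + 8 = -189*b^3 + b^2*(192*w - 168) + b*(187*w^2 - 268*w + 112) + 30*w^3 - 84*w^2 + 48*w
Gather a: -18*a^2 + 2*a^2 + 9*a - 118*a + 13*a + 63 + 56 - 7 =-16*a^2 - 96*a + 112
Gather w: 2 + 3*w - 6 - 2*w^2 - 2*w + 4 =-2*w^2 + w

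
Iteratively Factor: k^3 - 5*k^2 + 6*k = (k)*(k^2 - 5*k + 6) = k*(k - 2)*(k - 3)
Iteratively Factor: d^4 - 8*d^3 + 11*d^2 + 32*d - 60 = (d - 2)*(d^3 - 6*d^2 - d + 30) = (d - 3)*(d - 2)*(d^2 - 3*d - 10) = (d - 5)*(d - 3)*(d - 2)*(d + 2)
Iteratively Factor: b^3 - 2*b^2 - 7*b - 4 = (b + 1)*(b^2 - 3*b - 4) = (b + 1)^2*(b - 4)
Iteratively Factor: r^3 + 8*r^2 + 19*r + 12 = (r + 4)*(r^2 + 4*r + 3) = (r + 3)*(r + 4)*(r + 1)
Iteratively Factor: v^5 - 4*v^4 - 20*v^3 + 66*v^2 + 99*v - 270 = (v - 3)*(v^4 - v^3 - 23*v^2 - 3*v + 90) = (v - 3)*(v - 2)*(v^3 + v^2 - 21*v - 45) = (v - 5)*(v - 3)*(v - 2)*(v^2 + 6*v + 9) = (v - 5)*(v - 3)*(v - 2)*(v + 3)*(v + 3)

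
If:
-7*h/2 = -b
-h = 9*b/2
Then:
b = 0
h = 0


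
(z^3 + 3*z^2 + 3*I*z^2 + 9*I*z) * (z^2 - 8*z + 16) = z^5 - 5*z^4 + 3*I*z^4 - 8*z^3 - 15*I*z^3 + 48*z^2 - 24*I*z^2 + 144*I*z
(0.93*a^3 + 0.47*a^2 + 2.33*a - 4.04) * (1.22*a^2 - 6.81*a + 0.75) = 1.1346*a^5 - 5.7599*a^4 + 0.3394*a^3 - 20.4436*a^2 + 29.2599*a - 3.03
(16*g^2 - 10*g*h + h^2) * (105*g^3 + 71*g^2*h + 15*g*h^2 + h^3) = 1680*g^5 + 86*g^4*h - 365*g^3*h^2 - 63*g^2*h^3 + 5*g*h^4 + h^5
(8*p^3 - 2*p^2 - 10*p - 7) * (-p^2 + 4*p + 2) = -8*p^5 + 34*p^4 + 18*p^3 - 37*p^2 - 48*p - 14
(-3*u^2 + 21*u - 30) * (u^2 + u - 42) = -3*u^4 + 18*u^3 + 117*u^2 - 912*u + 1260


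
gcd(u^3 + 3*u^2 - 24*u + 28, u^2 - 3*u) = 1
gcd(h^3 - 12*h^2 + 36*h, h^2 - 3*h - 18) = h - 6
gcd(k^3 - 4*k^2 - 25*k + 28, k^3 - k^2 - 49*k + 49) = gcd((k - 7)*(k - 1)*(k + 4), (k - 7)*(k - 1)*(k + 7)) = k^2 - 8*k + 7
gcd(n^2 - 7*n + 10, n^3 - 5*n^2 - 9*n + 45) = n - 5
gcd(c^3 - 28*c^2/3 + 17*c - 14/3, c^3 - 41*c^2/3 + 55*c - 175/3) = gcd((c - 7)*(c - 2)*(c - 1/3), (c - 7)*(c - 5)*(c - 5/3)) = c - 7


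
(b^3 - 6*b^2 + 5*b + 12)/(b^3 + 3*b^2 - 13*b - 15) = (b - 4)/(b + 5)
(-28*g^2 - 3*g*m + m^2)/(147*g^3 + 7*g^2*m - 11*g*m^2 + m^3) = (-4*g - m)/(21*g^2 + 4*g*m - m^2)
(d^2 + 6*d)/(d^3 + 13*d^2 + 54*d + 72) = d/(d^2 + 7*d + 12)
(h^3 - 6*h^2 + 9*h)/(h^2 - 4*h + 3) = h*(h - 3)/(h - 1)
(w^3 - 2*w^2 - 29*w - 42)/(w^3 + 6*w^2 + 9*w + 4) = (w^3 - 2*w^2 - 29*w - 42)/(w^3 + 6*w^2 + 9*w + 4)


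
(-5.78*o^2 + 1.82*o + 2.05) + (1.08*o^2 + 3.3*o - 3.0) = -4.7*o^2 + 5.12*o - 0.95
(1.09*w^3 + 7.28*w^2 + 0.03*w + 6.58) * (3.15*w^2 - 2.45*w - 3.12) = 3.4335*w^5 + 20.2615*w^4 - 21.1423*w^3 - 2.0601*w^2 - 16.2146*w - 20.5296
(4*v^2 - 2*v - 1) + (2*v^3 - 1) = 2*v^3 + 4*v^2 - 2*v - 2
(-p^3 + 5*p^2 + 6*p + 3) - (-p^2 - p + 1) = -p^3 + 6*p^2 + 7*p + 2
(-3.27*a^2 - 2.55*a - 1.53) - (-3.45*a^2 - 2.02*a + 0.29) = 0.18*a^2 - 0.53*a - 1.82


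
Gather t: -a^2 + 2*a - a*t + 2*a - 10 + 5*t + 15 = -a^2 + 4*a + t*(5 - a) + 5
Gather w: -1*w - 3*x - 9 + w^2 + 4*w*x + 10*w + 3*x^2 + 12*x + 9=w^2 + w*(4*x + 9) + 3*x^2 + 9*x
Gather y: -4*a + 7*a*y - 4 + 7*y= -4*a + y*(7*a + 7) - 4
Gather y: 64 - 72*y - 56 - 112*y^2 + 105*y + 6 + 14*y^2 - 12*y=-98*y^2 + 21*y + 14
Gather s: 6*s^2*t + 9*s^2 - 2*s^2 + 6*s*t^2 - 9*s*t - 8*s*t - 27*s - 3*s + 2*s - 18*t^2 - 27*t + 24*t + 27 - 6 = s^2*(6*t + 7) + s*(6*t^2 - 17*t - 28) - 18*t^2 - 3*t + 21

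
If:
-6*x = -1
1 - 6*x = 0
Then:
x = 1/6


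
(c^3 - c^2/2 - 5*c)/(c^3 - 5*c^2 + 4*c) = (c^2 - c/2 - 5)/(c^2 - 5*c + 4)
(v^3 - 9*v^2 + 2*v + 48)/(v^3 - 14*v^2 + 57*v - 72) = (v + 2)/(v - 3)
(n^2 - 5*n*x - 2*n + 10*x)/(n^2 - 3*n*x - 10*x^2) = (n - 2)/(n + 2*x)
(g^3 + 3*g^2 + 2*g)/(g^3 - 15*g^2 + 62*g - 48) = g*(g^2 + 3*g + 2)/(g^3 - 15*g^2 + 62*g - 48)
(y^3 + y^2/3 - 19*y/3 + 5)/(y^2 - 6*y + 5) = (y^2 + 4*y/3 - 5)/(y - 5)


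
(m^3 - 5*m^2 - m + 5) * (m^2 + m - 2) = m^5 - 4*m^4 - 8*m^3 + 14*m^2 + 7*m - 10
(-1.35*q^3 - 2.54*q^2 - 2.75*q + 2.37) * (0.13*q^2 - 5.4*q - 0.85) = -0.1755*q^5 + 6.9598*q^4 + 14.506*q^3 + 17.3171*q^2 - 10.4605*q - 2.0145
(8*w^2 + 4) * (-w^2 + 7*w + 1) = -8*w^4 + 56*w^3 + 4*w^2 + 28*w + 4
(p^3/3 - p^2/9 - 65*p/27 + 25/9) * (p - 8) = p^4/3 - 25*p^3/9 - 41*p^2/27 + 595*p/27 - 200/9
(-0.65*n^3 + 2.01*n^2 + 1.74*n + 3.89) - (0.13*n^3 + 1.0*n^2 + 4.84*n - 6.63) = -0.78*n^3 + 1.01*n^2 - 3.1*n + 10.52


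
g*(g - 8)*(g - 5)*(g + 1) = g^4 - 12*g^3 + 27*g^2 + 40*g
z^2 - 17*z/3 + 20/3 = (z - 4)*(z - 5/3)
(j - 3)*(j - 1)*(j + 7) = j^3 + 3*j^2 - 25*j + 21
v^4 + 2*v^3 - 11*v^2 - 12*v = v*(v - 3)*(v + 1)*(v + 4)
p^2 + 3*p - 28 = (p - 4)*(p + 7)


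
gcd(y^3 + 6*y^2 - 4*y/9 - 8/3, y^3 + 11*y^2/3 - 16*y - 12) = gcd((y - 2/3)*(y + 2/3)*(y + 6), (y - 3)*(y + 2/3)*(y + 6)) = y^2 + 20*y/3 + 4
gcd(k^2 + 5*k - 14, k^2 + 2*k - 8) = k - 2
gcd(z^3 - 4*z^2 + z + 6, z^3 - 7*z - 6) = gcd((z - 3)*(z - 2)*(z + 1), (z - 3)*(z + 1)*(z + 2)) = z^2 - 2*z - 3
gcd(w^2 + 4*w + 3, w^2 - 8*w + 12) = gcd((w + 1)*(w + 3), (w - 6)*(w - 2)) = 1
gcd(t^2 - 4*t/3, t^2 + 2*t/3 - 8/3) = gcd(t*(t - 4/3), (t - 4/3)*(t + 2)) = t - 4/3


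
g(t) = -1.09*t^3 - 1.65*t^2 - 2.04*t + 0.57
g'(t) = -3.27*t^2 - 3.3*t - 2.04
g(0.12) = 0.30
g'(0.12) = -2.48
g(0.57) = -1.33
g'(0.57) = -4.98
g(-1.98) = 6.60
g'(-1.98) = -8.33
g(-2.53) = 12.82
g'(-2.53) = -14.62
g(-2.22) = 8.89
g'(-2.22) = -10.83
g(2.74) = -39.83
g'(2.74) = -35.63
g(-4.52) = 76.74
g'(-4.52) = -53.93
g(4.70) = -158.63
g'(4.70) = -89.78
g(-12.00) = 1670.97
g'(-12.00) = -433.32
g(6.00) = -306.51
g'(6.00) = -139.56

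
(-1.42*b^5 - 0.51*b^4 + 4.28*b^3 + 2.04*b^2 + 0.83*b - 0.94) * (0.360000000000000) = -0.5112*b^5 - 0.1836*b^4 + 1.5408*b^3 + 0.7344*b^2 + 0.2988*b - 0.3384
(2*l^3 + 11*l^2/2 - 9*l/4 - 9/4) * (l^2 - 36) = 2*l^5 + 11*l^4/2 - 297*l^3/4 - 801*l^2/4 + 81*l + 81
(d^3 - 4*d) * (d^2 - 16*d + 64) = d^5 - 16*d^4 + 60*d^3 + 64*d^2 - 256*d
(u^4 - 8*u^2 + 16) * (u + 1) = u^5 + u^4 - 8*u^3 - 8*u^2 + 16*u + 16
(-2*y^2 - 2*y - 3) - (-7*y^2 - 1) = 5*y^2 - 2*y - 2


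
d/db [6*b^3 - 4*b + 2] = 18*b^2 - 4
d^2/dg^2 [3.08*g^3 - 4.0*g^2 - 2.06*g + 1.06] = 18.48*g - 8.0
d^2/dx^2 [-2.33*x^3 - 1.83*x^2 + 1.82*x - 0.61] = -13.98*x - 3.66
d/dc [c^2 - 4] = 2*c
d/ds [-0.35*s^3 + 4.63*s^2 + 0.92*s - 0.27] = -1.05*s^2 + 9.26*s + 0.92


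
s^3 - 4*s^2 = s^2*(s - 4)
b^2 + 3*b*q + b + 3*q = (b + 1)*(b + 3*q)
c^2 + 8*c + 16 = (c + 4)^2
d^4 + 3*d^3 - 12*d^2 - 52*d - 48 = (d - 4)*(d + 2)^2*(d + 3)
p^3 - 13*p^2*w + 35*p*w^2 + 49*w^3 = (p - 7*w)^2*(p + w)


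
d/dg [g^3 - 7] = 3*g^2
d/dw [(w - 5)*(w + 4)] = 2*w - 1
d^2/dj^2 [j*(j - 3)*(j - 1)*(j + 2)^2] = 20*j^3 - 54*j - 8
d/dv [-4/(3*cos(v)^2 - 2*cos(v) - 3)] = 8*(1 - 3*cos(v))*sin(v)/(3*sin(v)^2 + 2*cos(v))^2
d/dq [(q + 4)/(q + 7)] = 3/(q + 7)^2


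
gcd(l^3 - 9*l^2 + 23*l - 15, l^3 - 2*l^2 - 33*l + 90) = l^2 - 8*l + 15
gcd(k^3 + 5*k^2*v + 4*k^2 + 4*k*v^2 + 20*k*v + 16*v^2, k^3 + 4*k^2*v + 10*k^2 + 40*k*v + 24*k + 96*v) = k^2 + 4*k*v + 4*k + 16*v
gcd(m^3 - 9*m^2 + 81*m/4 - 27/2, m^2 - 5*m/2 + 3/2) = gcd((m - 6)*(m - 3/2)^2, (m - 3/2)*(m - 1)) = m - 3/2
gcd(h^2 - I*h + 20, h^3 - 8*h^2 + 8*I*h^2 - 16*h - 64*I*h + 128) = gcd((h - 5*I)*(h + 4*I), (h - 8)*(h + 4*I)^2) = h + 4*I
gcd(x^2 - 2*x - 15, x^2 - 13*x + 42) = 1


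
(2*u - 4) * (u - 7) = 2*u^2 - 18*u + 28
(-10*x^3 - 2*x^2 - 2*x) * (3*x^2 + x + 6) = -30*x^5 - 16*x^4 - 68*x^3 - 14*x^2 - 12*x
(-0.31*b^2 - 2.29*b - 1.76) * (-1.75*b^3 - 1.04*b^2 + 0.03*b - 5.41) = 0.5425*b^5 + 4.3299*b^4 + 5.4523*b^3 + 3.4388*b^2 + 12.3361*b + 9.5216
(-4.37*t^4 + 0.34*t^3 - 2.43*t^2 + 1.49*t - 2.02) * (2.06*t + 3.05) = -9.0022*t^5 - 12.6281*t^4 - 3.9688*t^3 - 4.3421*t^2 + 0.383299999999999*t - 6.161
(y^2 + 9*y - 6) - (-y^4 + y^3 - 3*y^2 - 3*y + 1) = y^4 - y^3 + 4*y^2 + 12*y - 7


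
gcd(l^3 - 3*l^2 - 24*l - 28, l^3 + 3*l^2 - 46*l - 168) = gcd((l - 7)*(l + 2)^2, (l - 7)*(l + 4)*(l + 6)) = l - 7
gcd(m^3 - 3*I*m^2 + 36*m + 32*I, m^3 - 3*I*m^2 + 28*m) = m + 4*I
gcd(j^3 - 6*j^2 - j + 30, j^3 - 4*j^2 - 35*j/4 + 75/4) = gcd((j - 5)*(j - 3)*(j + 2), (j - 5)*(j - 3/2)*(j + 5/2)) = j - 5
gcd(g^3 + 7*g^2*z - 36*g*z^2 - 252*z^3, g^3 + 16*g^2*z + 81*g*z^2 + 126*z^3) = g^2 + 13*g*z + 42*z^2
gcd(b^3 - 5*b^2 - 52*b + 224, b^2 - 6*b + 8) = b - 4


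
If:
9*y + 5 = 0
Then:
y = -5/9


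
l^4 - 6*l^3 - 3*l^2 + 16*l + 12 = (l - 6)*(l - 2)*(l + 1)^2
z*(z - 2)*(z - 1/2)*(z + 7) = z^4 + 9*z^3/2 - 33*z^2/2 + 7*z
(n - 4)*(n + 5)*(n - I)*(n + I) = n^4 + n^3 - 19*n^2 + n - 20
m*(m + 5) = m^2 + 5*m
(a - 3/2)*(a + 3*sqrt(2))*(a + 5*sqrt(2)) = a^3 - 3*a^2/2 + 8*sqrt(2)*a^2 - 12*sqrt(2)*a + 30*a - 45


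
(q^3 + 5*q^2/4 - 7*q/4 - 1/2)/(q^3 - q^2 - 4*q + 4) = (q + 1/4)/(q - 2)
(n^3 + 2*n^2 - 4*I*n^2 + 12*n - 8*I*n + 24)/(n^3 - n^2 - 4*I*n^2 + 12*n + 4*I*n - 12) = (n + 2)/(n - 1)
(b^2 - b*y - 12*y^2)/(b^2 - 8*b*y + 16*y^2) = (-b - 3*y)/(-b + 4*y)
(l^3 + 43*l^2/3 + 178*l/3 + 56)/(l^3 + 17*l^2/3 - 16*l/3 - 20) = (3*l^2 + 25*l + 28)/(3*l^2 - l - 10)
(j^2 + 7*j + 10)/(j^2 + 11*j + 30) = (j + 2)/(j + 6)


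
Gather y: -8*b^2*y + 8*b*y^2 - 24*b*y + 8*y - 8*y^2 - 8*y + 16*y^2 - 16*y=y^2*(8*b + 8) + y*(-8*b^2 - 24*b - 16)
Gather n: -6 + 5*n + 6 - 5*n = 0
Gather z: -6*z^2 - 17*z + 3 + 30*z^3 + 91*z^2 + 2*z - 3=30*z^3 + 85*z^2 - 15*z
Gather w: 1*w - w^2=-w^2 + w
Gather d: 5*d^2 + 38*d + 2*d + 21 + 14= 5*d^2 + 40*d + 35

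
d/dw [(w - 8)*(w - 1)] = 2*w - 9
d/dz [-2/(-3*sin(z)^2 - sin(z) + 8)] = -2*(6*sin(z) + 1)*cos(z)/(3*sin(z)^2 + sin(z) - 8)^2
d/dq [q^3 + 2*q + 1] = 3*q^2 + 2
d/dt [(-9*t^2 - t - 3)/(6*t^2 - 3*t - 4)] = (33*t^2 + 108*t - 5)/(36*t^4 - 36*t^3 - 39*t^2 + 24*t + 16)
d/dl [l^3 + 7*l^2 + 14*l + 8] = 3*l^2 + 14*l + 14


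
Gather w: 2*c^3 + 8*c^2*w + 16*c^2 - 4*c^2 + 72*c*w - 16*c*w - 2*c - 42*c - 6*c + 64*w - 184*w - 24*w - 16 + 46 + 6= 2*c^3 + 12*c^2 - 50*c + w*(8*c^2 + 56*c - 144) + 36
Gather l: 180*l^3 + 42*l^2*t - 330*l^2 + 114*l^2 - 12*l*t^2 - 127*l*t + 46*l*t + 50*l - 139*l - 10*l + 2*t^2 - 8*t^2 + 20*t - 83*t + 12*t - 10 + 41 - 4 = 180*l^3 + l^2*(42*t - 216) + l*(-12*t^2 - 81*t - 99) - 6*t^2 - 51*t + 27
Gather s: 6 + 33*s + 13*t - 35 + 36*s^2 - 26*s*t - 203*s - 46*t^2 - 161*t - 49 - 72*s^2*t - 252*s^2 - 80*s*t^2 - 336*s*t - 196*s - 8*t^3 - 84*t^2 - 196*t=s^2*(-72*t - 216) + s*(-80*t^2 - 362*t - 366) - 8*t^3 - 130*t^2 - 344*t - 78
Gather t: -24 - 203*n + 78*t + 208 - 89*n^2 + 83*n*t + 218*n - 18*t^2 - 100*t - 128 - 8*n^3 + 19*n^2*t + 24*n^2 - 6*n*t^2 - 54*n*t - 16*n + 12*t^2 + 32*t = -8*n^3 - 65*n^2 - n + t^2*(-6*n - 6) + t*(19*n^2 + 29*n + 10) + 56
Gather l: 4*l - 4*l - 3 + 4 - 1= 0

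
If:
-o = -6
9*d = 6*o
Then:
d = 4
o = 6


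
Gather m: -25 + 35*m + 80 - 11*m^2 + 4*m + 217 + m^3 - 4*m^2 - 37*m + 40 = m^3 - 15*m^2 + 2*m + 312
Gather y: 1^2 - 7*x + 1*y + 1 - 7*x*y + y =-7*x + y*(2 - 7*x) + 2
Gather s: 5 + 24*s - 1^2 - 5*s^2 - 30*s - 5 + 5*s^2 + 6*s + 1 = 0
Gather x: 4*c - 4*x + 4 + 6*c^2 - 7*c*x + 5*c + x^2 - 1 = 6*c^2 + 9*c + x^2 + x*(-7*c - 4) + 3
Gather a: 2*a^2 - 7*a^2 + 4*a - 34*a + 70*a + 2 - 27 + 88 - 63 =-5*a^2 + 40*a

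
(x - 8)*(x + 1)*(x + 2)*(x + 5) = x^4 - 47*x^2 - 126*x - 80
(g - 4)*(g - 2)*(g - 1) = g^3 - 7*g^2 + 14*g - 8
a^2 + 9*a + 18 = (a + 3)*(a + 6)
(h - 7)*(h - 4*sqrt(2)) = h^2 - 7*h - 4*sqrt(2)*h + 28*sqrt(2)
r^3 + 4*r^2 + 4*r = r*(r + 2)^2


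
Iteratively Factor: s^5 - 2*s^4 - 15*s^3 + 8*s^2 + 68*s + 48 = (s + 2)*(s^4 - 4*s^3 - 7*s^2 + 22*s + 24) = (s + 1)*(s + 2)*(s^3 - 5*s^2 - 2*s + 24) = (s - 4)*(s + 1)*(s + 2)*(s^2 - s - 6) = (s - 4)*(s - 3)*(s + 1)*(s + 2)*(s + 2)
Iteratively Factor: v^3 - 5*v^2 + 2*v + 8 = (v - 4)*(v^2 - v - 2) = (v - 4)*(v - 2)*(v + 1)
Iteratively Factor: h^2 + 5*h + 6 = (h + 3)*(h + 2)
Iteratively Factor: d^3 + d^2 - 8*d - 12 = (d + 2)*(d^2 - d - 6) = (d + 2)^2*(d - 3)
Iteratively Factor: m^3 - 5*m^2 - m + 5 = (m + 1)*(m^2 - 6*m + 5) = (m - 1)*(m + 1)*(m - 5)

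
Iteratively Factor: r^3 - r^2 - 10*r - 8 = (r + 1)*(r^2 - 2*r - 8) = (r + 1)*(r + 2)*(r - 4)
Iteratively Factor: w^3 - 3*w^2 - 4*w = (w - 4)*(w^2 + w) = (w - 4)*(w + 1)*(w)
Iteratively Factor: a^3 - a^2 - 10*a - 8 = (a + 1)*(a^2 - 2*a - 8) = (a - 4)*(a + 1)*(a + 2)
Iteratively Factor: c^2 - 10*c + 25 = (c - 5)*(c - 5)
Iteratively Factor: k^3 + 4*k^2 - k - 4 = (k + 4)*(k^2 - 1) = (k + 1)*(k + 4)*(k - 1)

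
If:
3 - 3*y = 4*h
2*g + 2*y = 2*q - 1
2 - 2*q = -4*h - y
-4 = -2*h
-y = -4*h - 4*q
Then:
No Solution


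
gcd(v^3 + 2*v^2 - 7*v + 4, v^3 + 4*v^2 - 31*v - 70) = 1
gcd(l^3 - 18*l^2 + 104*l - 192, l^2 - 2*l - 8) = l - 4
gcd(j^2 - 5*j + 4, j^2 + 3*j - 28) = j - 4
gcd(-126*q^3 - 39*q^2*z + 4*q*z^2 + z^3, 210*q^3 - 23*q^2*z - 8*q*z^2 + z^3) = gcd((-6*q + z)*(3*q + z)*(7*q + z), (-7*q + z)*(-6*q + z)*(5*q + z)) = -6*q + z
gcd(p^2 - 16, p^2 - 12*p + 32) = p - 4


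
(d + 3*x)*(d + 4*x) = d^2 + 7*d*x + 12*x^2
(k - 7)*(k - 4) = k^2 - 11*k + 28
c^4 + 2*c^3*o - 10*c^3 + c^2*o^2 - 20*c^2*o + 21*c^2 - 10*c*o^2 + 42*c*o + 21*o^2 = (c - 7)*(c - 3)*(c + o)^2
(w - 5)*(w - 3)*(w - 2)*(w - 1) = w^4 - 11*w^3 + 41*w^2 - 61*w + 30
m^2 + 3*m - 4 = (m - 1)*(m + 4)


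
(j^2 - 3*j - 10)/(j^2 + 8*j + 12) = (j - 5)/(j + 6)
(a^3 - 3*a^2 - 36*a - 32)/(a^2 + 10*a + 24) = (a^2 - 7*a - 8)/(a + 6)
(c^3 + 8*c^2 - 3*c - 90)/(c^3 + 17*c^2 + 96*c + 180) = (c - 3)/(c + 6)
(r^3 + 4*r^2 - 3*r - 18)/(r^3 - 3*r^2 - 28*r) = (-r^3 - 4*r^2 + 3*r + 18)/(r*(-r^2 + 3*r + 28))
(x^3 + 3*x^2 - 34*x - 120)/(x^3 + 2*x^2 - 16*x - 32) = (x^2 - x - 30)/(x^2 - 2*x - 8)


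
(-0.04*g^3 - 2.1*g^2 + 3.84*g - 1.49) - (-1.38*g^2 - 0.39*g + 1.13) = -0.04*g^3 - 0.72*g^2 + 4.23*g - 2.62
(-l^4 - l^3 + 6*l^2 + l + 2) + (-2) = -l^4 - l^3 + 6*l^2 + l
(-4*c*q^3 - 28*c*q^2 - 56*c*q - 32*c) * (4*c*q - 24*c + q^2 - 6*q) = -16*c^2*q^4 - 16*c^2*q^3 + 448*c^2*q^2 + 1216*c^2*q + 768*c^2 - 4*c*q^5 - 4*c*q^4 + 112*c*q^3 + 304*c*q^2 + 192*c*q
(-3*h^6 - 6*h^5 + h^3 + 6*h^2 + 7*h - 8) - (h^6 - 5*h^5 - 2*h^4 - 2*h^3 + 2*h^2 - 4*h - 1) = -4*h^6 - h^5 + 2*h^4 + 3*h^3 + 4*h^2 + 11*h - 7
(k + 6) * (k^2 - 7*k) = k^3 - k^2 - 42*k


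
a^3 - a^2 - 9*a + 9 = (a - 3)*(a - 1)*(a + 3)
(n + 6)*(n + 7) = n^2 + 13*n + 42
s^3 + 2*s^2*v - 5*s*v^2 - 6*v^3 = (s - 2*v)*(s + v)*(s + 3*v)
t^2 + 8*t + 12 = (t + 2)*(t + 6)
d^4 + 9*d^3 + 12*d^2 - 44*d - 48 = (d - 2)*(d + 1)*(d + 4)*(d + 6)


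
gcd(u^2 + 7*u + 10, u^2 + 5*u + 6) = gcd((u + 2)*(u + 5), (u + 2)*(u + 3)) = u + 2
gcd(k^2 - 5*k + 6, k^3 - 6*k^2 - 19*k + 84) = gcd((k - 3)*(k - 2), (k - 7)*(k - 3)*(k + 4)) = k - 3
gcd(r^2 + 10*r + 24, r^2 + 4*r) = r + 4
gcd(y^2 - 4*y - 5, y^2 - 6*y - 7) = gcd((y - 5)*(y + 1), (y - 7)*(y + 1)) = y + 1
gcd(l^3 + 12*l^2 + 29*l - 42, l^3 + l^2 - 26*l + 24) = l^2 + 5*l - 6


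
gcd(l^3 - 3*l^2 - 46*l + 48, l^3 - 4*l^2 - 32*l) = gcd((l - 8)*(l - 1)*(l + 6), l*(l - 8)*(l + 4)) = l - 8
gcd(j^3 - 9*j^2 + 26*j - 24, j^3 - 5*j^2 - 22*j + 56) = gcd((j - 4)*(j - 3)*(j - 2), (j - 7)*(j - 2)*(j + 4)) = j - 2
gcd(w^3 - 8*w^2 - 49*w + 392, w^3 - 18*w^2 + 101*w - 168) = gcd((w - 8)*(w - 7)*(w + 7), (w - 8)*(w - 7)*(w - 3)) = w^2 - 15*w + 56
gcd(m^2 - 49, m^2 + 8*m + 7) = m + 7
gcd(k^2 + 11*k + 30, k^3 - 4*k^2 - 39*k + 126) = k + 6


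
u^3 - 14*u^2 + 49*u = u*(u - 7)^2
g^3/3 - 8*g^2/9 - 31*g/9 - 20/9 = (g/3 + 1/3)*(g - 5)*(g + 4/3)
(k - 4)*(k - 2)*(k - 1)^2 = k^4 - 8*k^3 + 21*k^2 - 22*k + 8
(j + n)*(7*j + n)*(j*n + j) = 7*j^3*n + 7*j^3 + 8*j^2*n^2 + 8*j^2*n + j*n^3 + j*n^2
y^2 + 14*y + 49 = (y + 7)^2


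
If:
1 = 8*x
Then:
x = 1/8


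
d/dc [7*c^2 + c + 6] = 14*c + 1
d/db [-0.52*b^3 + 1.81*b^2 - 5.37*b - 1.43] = -1.56*b^2 + 3.62*b - 5.37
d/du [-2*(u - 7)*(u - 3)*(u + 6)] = -6*u^2 + 16*u + 78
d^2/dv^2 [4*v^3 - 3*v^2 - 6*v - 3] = 24*v - 6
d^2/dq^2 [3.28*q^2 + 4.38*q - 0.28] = 6.56000000000000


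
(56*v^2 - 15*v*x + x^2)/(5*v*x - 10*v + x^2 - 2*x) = (56*v^2 - 15*v*x + x^2)/(5*v*x - 10*v + x^2 - 2*x)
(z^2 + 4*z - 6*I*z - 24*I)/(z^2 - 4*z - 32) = (z - 6*I)/(z - 8)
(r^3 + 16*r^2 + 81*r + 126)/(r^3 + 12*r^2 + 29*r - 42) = (r + 3)/(r - 1)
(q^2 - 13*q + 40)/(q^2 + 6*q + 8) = (q^2 - 13*q + 40)/(q^2 + 6*q + 8)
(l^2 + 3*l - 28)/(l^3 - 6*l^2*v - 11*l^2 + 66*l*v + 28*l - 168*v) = (-l - 7)/(-l^2 + 6*l*v + 7*l - 42*v)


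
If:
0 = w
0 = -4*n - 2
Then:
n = -1/2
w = 0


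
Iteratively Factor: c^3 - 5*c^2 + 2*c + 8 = (c + 1)*(c^2 - 6*c + 8) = (c - 2)*(c + 1)*(c - 4)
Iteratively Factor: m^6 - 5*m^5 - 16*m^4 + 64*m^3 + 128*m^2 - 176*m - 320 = (m - 2)*(m^5 - 3*m^4 - 22*m^3 + 20*m^2 + 168*m + 160) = (m - 2)*(m + 2)*(m^4 - 5*m^3 - 12*m^2 + 44*m + 80) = (m - 5)*(m - 2)*(m + 2)*(m^3 - 12*m - 16) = (m - 5)*(m - 2)*(m + 2)^2*(m^2 - 2*m - 8) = (m - 5)*(m - 2)*(m + 2)^3*(m - 4)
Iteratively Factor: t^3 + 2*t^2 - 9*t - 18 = (t + 3)*(t^2 - t - 6) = (t + 2)*(t + 3)*(t - 3)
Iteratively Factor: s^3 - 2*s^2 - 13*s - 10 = (s + 2)*(s^2 - 4*s - 5) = (s + 1)*(s + 2)*(s - 5)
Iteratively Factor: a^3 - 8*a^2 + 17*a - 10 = (a - 2)*(a^2 - 6*a + 5) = (a - 5)*(a - 2)*(a - 1)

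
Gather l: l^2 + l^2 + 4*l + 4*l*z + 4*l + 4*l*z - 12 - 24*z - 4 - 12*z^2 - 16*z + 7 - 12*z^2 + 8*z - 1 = 2*l^2 + l*(8*z + 8) - 24*z^2 - 32*z - 10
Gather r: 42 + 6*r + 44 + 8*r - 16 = 14*r + 70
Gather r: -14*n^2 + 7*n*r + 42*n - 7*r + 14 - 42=-14*n^2 + 42*n + r*(7*n - 7) - 28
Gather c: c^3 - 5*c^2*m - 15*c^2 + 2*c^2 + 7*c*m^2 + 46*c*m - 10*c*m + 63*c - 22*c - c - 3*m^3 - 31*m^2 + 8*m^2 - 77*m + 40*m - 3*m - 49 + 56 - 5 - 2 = c^3 + c^2*(-5*m - 13) + c*(7*m^2 + 36*m + 40) - 3*m^3 - 23*m^2 - 40*m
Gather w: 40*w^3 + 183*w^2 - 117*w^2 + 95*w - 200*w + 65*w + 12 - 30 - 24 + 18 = 40*w^3 + 66*w^2 - 40*w - 24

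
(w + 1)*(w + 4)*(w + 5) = w^3 + 10*w^2 + 29*w + 20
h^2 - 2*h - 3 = (h - 3)*(h + 1)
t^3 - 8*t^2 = t^2*(t - 8)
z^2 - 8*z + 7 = (z - 7)*(z - 1)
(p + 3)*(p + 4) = p^2 + 7*p + 12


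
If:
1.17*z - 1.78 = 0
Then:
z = 1.52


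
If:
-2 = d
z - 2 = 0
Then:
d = -2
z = 2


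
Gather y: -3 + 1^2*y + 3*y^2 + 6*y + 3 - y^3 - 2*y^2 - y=-y^3 + y^2 + 6*y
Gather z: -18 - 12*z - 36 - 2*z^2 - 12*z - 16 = -2*z^2 - 24*z - 70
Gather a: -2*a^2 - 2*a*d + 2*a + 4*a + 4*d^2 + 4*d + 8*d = -2*a^2 + a*(6 - 2*d) + 4*d^2 + 12*d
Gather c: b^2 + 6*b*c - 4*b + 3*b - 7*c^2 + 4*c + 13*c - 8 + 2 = b^2 - b - 7*c^2 + c*(6*b + 17) - 6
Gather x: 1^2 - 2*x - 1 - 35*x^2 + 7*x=-35*x^2 + 5*x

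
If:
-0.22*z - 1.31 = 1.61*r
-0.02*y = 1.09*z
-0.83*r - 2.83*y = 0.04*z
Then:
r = -0.81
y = 0.24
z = -0.00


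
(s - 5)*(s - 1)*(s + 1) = s^3 - 5*s^2 - s + 5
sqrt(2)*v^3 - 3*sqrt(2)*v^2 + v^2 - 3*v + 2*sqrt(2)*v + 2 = (v - 2)*(v - 1)*(sqrt(2)*v + 1)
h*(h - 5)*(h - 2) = h^3 - 7*h^2 + 10*h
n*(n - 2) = n^2 - 2*n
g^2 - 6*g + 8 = (g - 4)*(g - 2)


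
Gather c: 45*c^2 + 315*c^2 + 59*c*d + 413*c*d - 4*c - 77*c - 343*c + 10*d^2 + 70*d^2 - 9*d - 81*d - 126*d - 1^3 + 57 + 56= 360*c^2 + c*(472*d - 424) + 80*d^2 - 216*d + 112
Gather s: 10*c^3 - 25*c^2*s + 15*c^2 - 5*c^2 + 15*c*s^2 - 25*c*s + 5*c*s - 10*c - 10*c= 10*c^3 + 10*c^2 + 15*c*s^2 - 20*c + s*(-25*c^2 - 20*c)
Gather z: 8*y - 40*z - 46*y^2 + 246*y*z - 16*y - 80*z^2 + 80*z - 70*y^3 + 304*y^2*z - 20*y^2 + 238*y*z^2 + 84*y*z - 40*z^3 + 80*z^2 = -70*y^3 - 66*y^2 + 238*y*z^2 - 8*y - 40*z^3 + z*(304*y^2 + 330*y + 40)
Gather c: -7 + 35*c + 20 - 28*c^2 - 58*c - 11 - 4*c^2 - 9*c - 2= -32*c^2 - 32*c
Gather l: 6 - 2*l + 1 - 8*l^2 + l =-8*l^2 - l + 7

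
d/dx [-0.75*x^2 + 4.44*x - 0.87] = 4.44 - 1.5*x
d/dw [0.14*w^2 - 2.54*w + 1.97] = 0.28*w - 2.54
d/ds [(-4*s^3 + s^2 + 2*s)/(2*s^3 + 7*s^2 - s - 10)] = 5*(-6*s^4 + 21*s^2 - 4*s - 4)/(4*s^6 + 28*s^5 + 45*s^4 - 54*s^3 - 139*s^2 + 20*s + 100)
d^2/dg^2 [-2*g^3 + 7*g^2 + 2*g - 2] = 14 - 12*g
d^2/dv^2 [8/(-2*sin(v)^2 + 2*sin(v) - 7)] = 16*(8*sin(v)^4 - 6*sin(v)^3 - 38*sin(v)^2 + 19*sin(v) + 10)/(-2*sin(v) - cos(2*v) + 8)^3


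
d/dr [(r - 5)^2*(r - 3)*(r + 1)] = 4*r^3 - 36*r^2 + 84*r - 20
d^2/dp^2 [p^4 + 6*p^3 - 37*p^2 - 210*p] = 12*p^2 + 36*p - 74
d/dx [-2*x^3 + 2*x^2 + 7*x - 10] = -6*x^2 + 4*x + 7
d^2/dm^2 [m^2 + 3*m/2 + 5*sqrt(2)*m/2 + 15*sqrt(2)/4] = 2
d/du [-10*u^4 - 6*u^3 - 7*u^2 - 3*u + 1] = -40*u^3 - 18*u^2 - 14*u - 3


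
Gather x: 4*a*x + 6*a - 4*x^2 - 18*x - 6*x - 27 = 6*a - 4*x^2 + x*(4*a - 24) - 27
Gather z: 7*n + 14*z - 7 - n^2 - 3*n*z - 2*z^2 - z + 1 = -n^2 + 7*n - 2*z^2 + z*(13 - 3*n) - 6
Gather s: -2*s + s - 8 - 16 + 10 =-s - 14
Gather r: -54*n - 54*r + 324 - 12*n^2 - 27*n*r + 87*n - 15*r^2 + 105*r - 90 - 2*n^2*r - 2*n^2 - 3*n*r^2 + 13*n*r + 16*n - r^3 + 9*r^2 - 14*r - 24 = -14*n^2 + 49*n - r^3 + r^2*(-3*n - 6) + r*(-2*n^2 - 14*n + 37) + 210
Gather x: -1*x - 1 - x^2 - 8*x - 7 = -x^2 - 9*x - 8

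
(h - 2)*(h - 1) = h^2 - 3*h + 2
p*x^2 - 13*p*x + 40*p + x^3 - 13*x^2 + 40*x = (p + x)*(x - 8)*(x - 5)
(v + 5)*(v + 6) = v^2 + 11*v + 30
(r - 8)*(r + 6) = r^2 - 2*r - 48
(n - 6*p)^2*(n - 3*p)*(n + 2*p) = n^4 - 13*n^3*p + 42*n^2*p^2 + 36*n*p^3 - 216*p^4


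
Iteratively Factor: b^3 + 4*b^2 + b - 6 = (b + 2)*(b^2 + 2*b - 3) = (b - 1)*(b + 2)*(b + 3)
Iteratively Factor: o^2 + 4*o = (o)*(o + 4)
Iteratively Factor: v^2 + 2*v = (v + 2)*(v)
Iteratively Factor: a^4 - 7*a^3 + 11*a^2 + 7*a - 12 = (a - 4)*(a^3 - 3*a^2 - a + 3) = (a - 4)*(a - 1)*(a^2 - 2*a - 3) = (a - 4)*(a - 1)*(a + 1)*(a - 3)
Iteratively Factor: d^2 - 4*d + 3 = (d - 1)*(d - 3)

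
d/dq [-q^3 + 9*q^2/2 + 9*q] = -3*q^2 + 9*q + 9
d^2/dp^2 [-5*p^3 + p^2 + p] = 2 - 30*p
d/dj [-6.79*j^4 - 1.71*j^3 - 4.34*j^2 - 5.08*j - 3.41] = -27.16*j^3 - 5.13*j^2 - 8.68*j - 5.08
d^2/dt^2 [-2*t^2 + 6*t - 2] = -4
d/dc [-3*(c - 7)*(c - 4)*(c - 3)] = -9*c^2 + 84*c - 183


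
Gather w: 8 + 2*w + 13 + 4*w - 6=6*w + 15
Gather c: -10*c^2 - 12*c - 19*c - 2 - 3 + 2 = -10*c^2 - 31*c - 3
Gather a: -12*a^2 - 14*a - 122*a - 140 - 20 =-12*a^2 - 136*a - 160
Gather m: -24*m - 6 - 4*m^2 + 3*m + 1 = -4*m^2 - 21*m - 5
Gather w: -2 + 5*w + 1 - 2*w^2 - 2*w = -2*w^2 + 3*w - 1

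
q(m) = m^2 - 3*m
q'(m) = 2*m - 3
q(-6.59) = 63.20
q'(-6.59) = -16.18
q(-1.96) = 9.72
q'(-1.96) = -6.92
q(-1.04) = 4.20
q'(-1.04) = -5.08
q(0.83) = -1.80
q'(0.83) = -1.34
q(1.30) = -2.21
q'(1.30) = -0.40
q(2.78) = -0.61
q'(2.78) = 2.56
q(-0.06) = 0.18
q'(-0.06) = -3.12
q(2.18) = -1.79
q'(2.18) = 1.36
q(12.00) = 108.00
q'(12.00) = 21.00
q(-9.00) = 108.00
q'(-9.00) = -21.00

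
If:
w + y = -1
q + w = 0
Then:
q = y + 1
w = -y - 1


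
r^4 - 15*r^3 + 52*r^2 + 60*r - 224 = (r - 8)*(r - 7)*(r - 2)*(r + 2)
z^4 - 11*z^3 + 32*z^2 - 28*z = z*(z - 7)*(z - 2)^2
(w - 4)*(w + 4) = w^2 - 16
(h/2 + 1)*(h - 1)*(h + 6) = h^3/2 + 7*h^2/2 + 2*h - 6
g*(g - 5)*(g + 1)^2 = g^4 - 3*g^3 - 9*g^2 - 5*g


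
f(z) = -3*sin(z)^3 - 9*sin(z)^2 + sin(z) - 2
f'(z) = -9*sin(z)^2*cos(z) - 18*sin(z)*cos(z) + cos(z)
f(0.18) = -2.13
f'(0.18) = -2.47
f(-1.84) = -8.64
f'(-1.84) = -2.66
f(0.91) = -8.30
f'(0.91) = -11.55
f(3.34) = -2.52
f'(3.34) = -4.12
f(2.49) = -5.37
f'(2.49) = 10.52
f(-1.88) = -8.53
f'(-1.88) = -3.04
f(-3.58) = -3.43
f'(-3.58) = 7.48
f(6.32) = -1.98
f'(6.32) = 0.33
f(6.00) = -2.92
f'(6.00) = 5.11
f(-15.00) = -5.63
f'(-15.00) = -6.76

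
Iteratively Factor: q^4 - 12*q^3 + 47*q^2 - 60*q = (q - 3)*(q^3 - 9*q^2 + 20*q) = q*(q - 3)*(q^2 - 9*q + 20) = q*(q - 4)*(q - 3)*(q - 5)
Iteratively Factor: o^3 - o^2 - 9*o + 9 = (o - 3)*(o^2 + 2*o - 3) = (o - 3)*(o + 3)*(o - 1)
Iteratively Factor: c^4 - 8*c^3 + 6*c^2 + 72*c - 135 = (c - 3)*(c^3 - 5*c^2 - 9*c + 45) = (c - 5)*(c - 3)*(c^2 - 9) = (c - 5)*(c - 3)^2*(c + 3)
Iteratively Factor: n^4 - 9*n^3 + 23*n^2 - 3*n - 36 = (n - 4)*(n^3 - 5*n^2 + 3*n + 9) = (n - 4)*(n + 1)*(n^2 - 6*n + 9) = (n - 4)*(n - 3)*(n + 1)*(n - 3)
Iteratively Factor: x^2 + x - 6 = (x - 2)*(x + 3)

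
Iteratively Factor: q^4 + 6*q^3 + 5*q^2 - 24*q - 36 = (q - 2)*(q^3 + 8*q^2 + 21*q + 18) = (q - 2)*(q + 3)*(q^2 + 5*q + 6) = (q - 2)*(q + 3)^2*(q + 2)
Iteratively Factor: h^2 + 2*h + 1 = (h + 1)*(h + 1)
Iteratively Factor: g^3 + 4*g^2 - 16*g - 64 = (g - 4)*(g^2 + 8*g + 16) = (g - 4)*(g + 4)*(g + 4)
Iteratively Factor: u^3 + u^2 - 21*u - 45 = (u + 3)*(u^2 - 2*u - 15) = (u + 3)^2*(u - 5)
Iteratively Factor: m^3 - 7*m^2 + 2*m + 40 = (m - 5)*(m^2 - 2*m - 8) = (m - 5)*(m - 4)*(m + 2)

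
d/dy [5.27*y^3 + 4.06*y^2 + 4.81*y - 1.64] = 15.81*y^2 + 8.12*y + 4.81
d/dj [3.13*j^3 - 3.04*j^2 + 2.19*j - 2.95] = 9.39*j^2 - 6.08*j + 2.19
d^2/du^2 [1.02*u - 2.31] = 0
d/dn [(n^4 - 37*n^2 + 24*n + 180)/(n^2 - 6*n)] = 2*(n^5 - 9*n^4 + 99*n^2 - 180*n + 540)/(n^2*(n^2 - 12*n + 36))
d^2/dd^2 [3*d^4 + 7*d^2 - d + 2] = 36*d^2 + 14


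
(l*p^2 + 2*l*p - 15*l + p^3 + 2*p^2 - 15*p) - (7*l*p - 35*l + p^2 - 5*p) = l*p^2 - 5*l*p + 20*l + p^3 + p^2 - 10*p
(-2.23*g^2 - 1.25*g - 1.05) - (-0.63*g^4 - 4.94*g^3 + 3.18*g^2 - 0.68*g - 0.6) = 0.63*g^4 + 4.94*g^3 - 5.41*g^2 - 0.57*g - 0.45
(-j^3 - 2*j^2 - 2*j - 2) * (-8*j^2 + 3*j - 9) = 8*j^5 + 13*j^4 + 19*j^3 + 28*j^2 + 12*j + 18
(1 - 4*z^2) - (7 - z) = -4*z^2 + z - 6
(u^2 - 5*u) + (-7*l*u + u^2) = -7*l*u + 2*u^2 - 5*u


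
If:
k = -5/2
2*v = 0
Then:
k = -5/2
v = 0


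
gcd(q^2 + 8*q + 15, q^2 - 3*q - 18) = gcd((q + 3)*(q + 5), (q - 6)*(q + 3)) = q + 3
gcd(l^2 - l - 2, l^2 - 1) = l + 1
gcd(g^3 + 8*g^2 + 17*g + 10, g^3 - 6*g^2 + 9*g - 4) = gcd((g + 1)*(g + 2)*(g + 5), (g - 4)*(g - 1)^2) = 1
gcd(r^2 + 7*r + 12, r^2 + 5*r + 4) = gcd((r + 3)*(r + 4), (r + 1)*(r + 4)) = r + 4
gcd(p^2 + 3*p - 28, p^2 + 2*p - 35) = p + 7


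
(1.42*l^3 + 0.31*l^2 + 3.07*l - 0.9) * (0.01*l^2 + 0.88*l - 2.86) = 0.0142*l^5 + 1.2527*l^4 - 3.7577*l^3 + 1.806*l^2 - 9.5722*l + 2.574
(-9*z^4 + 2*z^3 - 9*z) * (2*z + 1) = -18*z^5 - 5*z^4 + 2*z^3 - 18*z^2 - 9*z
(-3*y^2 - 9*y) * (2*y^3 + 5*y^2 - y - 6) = -6*y^5 - 33*y^4 - 42*y^3 + 27*y^2 + 54*y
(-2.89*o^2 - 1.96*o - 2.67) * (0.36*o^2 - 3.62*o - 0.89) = -1.0404*o^4 + 9.7562*o^3 + 8.7061*o^2 + 11.4098*o + 2.3763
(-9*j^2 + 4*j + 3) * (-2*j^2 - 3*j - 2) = 18*j^4 + 19*j^3 - 17*j - 6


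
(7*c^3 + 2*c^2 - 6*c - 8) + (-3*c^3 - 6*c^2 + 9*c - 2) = 4*c^3 - 4*c^2 + 3*c - 10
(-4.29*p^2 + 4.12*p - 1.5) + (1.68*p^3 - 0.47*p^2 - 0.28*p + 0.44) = 1.68*p^3 - 4.76*p^2 + 3.84*p - 1.06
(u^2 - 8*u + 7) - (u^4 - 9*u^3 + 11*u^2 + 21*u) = -u^4 + 9*u^3 - 10*u^2 - 29*u + 7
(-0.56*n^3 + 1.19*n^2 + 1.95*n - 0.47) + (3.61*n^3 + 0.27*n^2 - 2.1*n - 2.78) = 3.05*n^3 + 1.46*n^2 - 0.15*n - 3.25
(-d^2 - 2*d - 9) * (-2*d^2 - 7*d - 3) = 2*d^4 + 11*d^3 + 35*d^2 + 69*d + 27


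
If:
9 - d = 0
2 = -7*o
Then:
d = 9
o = -2/7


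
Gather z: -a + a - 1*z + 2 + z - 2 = 0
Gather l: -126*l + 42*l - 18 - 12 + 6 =-84*l - 24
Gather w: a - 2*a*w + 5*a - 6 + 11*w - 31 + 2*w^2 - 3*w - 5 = 6*a + 2*w^2 + w*(8 - 2*a) - 42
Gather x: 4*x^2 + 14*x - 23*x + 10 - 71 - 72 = 4*x^2 - 9*x - 133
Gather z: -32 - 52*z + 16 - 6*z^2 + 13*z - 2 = -6*z^2 - 39*z - 18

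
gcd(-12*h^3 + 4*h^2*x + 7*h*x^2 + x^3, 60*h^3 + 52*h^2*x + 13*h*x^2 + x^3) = 12*h^2 + 8*h*x + x^2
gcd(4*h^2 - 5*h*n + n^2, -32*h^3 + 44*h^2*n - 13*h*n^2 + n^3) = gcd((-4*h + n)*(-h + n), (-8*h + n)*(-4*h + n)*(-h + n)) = 4*h^2 - 5*h*n + n^2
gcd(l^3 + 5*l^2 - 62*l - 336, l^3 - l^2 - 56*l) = l^2 - l - 56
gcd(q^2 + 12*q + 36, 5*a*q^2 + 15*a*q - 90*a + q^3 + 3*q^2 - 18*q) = q + 6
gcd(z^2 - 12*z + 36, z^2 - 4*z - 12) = z - 6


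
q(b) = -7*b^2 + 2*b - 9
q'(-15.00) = 212.00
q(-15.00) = -1614.00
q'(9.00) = -124.00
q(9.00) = -558.00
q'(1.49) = -18.86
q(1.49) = -21.56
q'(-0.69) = 11.66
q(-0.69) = -13.71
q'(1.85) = -23.90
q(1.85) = -29.26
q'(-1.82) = 27.48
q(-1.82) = -35.83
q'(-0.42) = 7.88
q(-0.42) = -11.07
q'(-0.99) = 15.86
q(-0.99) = -17.84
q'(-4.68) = 67.52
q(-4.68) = -171.68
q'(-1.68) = 25.52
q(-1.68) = -32.12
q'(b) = 2 - 14*b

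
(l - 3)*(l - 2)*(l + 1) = l^3 - 4*l^2 + l + 6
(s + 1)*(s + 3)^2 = s^3 + 7*s^2 + 15*s + 9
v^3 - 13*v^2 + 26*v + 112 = (v - 8)*(v - 7)*(v + 2)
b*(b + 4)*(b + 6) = b^3 + 10*b^2 + 24*b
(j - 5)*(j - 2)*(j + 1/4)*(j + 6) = j^4 - 3*j^3/4 - 129*j^2/4 + 52*j + 15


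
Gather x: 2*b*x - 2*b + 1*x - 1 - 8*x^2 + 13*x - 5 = -2*b - 8*x^2 + x*(2*b + 14) - 6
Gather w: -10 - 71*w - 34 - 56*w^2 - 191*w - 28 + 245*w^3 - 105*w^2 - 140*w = 245*w^3 - 161*w^2 - 402*w - 72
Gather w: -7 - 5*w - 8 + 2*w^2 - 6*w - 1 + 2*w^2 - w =4*w^2 - 12*w - 16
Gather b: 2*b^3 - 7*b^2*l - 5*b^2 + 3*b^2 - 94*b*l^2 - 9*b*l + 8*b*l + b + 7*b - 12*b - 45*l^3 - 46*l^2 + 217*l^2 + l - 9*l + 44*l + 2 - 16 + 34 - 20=2*b^3 + b^2*(-7*l - 2) + b*(-94*l^2 - l - 4) - 45*l^3 + 171*l^2 + 36*l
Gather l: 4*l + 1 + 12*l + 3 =16*l + 4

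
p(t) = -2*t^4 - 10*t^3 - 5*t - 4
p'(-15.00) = 20245.00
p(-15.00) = -67429.00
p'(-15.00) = 20245.00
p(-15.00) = -67429.00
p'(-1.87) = -57.59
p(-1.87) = 46.29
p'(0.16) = -5.80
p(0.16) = -4.84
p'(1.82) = -152.60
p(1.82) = -95.33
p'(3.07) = -519.22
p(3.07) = -486.35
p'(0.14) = -5.61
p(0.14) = -4.73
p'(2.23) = -242.90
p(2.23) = -175.51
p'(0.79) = -27.67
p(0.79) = -13.66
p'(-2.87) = -62.99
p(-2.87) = 111.06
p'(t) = -8*t^3 - 30*t^2 - 5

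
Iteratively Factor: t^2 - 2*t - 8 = (t + 2)*(t - 4)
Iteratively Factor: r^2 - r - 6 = (r + 2)*(r - 3)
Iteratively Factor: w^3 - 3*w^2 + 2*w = (w - 2)*(w^2 - w) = (w - 2)*(w - 1)*(w)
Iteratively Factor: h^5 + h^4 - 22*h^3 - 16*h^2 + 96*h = (h - 4)*(h^4 + 5*h^3 - 2*h^2 - 24*h) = (h - 4)*(h + 4)*(h^3 + h^2 - 6*h) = (h - 4)*(h + 3)*(h + 4)*(h^2 - 2*h) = h*(h - 4)*(h + 3)*(h + 4)*(h - 2)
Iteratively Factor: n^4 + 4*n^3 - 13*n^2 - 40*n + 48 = (n + 4)*(n^3 - 13*n + 12) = (n - 1)*(n + 4)*(n^2 + n - 12) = (n - 1)*(n + 4)^2*(n - 3)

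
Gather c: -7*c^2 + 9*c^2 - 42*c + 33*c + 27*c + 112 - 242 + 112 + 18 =2*c^2 + 18*c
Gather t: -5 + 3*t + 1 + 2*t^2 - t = 2*t^2 + 2*t - 4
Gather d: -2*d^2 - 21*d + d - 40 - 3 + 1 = -2*d^2 - 20*d - 42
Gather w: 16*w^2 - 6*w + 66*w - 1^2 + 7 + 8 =16*w^2 + 60*w + 14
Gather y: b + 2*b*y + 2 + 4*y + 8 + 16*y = b + y*(2*b + 20) + 10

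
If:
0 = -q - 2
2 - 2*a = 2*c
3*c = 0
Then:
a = 1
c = 0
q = -2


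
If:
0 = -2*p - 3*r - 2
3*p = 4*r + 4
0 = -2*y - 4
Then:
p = 4/17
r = -14/17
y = -2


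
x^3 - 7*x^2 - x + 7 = (x - 7)*(x - 1)*(x + 1)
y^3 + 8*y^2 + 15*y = y*(y + 3)*(y + 5)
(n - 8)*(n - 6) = n^2 - 14*n + 48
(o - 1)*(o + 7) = o^2 + 6*o - 7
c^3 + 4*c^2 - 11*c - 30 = (c - 3)*(c + 2)*(c + 5)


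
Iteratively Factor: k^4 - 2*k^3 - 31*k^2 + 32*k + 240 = (k + 4)*(k^3 - 6*k^2 - 7*k + 60) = (k - 4)*(k + 4)*(k^2 - 2*k - 15) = (k - 4)*(k + 3)*(k + 4)*(k - 5)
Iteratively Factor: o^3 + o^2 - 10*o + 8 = (o - 1)*(o^2 + 2*o - 8) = (o - 1)*(o + 4)*(o - 2)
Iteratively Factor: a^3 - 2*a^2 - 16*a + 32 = (a - 2)*(a^2 - 16) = (a - 2)*(a + 4)*(a - 4)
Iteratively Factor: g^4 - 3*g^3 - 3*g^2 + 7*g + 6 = (g - 3)*(g^3 - 3*g - 2) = (g - 3)*(g + 1)*(g^2 - g - 2) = (g - 3)*(g + 1)^2*(g - 2)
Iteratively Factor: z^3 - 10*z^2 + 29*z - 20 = (z - 1)*(z^2 - 9*z + 20) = (z - 4)*(z - 1)*(z - 5)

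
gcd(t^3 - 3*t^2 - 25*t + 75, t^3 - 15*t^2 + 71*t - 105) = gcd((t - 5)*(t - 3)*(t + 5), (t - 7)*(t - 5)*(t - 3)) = t^2 - 8*t + 15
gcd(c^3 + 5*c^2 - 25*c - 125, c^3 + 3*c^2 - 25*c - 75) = c^2 - 25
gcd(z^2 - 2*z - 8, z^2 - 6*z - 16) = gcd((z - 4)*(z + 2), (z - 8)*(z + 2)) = z + 2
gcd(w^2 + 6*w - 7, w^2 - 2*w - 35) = 1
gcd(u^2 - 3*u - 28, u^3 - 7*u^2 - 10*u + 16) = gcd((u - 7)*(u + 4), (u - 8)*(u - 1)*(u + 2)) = 1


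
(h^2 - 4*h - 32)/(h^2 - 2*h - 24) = (h - 8)/(h - 6)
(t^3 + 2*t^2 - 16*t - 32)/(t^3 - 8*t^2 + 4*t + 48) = (t + 4)/(t - 6)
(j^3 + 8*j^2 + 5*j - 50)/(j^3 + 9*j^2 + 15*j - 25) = (j - 2)/(j - 1)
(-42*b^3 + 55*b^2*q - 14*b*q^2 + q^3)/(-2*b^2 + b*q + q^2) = (42*b^2 - 13*b*q + q^2)/(2*b + q)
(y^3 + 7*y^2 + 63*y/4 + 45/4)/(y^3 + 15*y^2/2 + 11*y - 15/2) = (4*y^2 + 16*y + 15)/(2*(2*y^2 + 9*y - 5))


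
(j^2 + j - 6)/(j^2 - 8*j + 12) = (j + 3)/(j - 6)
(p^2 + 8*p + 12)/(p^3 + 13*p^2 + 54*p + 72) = (p + 2)/(p^2 + 7*p + 12)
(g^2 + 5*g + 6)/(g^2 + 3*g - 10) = (g^2 + 5*g + 6)/(g^2 + 3*g - 10)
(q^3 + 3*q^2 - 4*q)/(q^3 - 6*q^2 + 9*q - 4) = q*(q + 4)/(q^2 - 5*q + 4)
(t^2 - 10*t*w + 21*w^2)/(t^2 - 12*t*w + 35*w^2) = (t - 3*w)/(t - 5*w)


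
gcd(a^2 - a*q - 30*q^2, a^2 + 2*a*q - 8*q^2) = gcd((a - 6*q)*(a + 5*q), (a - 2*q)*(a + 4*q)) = 1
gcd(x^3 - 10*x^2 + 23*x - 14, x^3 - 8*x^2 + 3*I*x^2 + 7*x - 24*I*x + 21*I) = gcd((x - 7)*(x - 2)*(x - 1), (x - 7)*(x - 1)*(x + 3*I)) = x^2 - 8*x + 7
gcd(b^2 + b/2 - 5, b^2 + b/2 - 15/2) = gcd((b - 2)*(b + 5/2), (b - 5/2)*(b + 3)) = 1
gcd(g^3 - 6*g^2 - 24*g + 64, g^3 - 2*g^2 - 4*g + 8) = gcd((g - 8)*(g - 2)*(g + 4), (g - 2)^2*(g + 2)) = g - 2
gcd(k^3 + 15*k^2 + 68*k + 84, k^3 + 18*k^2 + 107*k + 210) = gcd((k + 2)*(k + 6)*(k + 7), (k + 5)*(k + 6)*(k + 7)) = k^2 + 13*k + 42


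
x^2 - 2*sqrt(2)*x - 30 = (x - 5*sqrt(2))*(x + 3*sqrt(2))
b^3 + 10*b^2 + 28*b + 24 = (b + 2)^2*(b + 6)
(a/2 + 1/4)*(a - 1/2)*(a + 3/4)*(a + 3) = a^4/2 + 15*a^3/8 + a^2 - 15*a/32 - 9/32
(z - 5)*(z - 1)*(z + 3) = z^3 - 3*z^2 - 13*z + 15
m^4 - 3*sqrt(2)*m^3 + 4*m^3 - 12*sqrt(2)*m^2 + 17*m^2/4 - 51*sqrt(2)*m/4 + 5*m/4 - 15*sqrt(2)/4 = (m + 1/2)*(m + 1)*(m + 5/2)*(m - 3*sqrt(2))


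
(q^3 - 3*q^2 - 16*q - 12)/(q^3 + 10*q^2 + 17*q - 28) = (q^3 - 3*q^2 - 16*q - 12)/(q^3 + 10*q^2 + 17*q - 28)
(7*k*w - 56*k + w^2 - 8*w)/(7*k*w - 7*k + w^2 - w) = (w - 8)/(w - 1)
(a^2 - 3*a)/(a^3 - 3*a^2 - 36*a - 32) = a*(3 - a)/(-a^3 + 3*a^2 + 36*a + 32)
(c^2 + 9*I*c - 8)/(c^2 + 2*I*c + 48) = (c + I)/(c - 6*I)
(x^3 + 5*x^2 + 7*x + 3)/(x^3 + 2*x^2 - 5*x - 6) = (x + 1)/(x - 2)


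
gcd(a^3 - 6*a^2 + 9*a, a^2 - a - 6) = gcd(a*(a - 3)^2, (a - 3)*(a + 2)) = a - 3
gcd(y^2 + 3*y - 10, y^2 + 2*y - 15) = y + 5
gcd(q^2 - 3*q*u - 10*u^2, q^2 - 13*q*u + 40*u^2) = q - 5*u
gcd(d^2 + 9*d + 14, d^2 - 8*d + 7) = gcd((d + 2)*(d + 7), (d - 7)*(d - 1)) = 1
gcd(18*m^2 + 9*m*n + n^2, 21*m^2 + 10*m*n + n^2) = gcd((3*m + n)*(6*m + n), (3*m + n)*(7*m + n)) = 3*m + n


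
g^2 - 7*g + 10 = (g - 5)*(g - 2)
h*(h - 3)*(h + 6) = h^3 + 3*h^2 - 18*h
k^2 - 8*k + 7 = (k - 7)*(k - 1)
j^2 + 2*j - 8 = (j - 2)*(j + 4)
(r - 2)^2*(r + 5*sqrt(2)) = r^3 - 4*r^2 + 5*sqrt(2)*r^2 - 20*sqrt(2)*r + 4*r + 20*sqrt(2)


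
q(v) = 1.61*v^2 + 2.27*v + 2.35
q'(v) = 3.22*v + 2.27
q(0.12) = 2.65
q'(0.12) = 2.66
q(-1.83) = 3.59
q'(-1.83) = -3.62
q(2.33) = 16.38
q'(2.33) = 9.77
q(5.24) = 58.45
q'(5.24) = 19.14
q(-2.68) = 7.83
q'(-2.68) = -6.36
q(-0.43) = 1.67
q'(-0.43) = 0.89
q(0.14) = 2.70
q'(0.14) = 2.72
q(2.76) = 20.88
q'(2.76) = 11.16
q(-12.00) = 206.95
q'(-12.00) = -36.37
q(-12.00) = 206.95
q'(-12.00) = -36.37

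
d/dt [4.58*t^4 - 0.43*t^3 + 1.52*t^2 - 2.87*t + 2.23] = 18.32*t^3 - 1.29*t^2 + 3.04*t - 2.87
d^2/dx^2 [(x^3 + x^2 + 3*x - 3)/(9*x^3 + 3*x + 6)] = 2*(9*x^6 + 72*x^5 - 207*x^4 - 50*x^3 - 129*x^2 + 66*x - 5)/(3*(27*x^9 + 27*x^7 + 54*x^6 + 9*x^5 + 36*x^4 + 37*x^3 + 6*x^2 + 12*x + 8))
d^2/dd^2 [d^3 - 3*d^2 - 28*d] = 6*d - 6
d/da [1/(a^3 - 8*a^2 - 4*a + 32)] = (-3*a^2 + 16*a + 4)/(a^3 - 8*a^2 - 4*a + 32)^2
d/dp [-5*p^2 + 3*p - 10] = 3 - 10*p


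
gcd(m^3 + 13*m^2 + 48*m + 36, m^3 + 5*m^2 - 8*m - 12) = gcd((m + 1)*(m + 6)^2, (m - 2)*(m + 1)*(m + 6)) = m^2 + 7*m + 6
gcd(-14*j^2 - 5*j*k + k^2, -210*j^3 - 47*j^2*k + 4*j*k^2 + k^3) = 7*j - k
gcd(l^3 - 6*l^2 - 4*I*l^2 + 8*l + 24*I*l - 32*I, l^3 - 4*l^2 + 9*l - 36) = l - 4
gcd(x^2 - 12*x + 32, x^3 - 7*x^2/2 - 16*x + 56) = x - 4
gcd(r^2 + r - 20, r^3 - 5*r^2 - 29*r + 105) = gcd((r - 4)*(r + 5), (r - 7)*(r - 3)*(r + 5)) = r + 5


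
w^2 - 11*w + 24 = (w - 8)*(w - 3)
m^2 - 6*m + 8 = (m - 4)*(m - 2)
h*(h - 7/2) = h^2 - 7*h/2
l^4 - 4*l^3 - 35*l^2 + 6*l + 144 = (l - 8)*(l - 2)*(l + 3)^2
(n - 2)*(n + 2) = n^2 - 4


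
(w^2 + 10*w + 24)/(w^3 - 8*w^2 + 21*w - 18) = (w^2 + 10*w + 24)/(w^3 - 8*w^2 + 21*w - 18)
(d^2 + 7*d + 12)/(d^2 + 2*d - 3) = (d + 4)/(d - 1)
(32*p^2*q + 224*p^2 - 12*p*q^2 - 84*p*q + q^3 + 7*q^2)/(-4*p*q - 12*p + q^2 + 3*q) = (-8*p*q - 56*p + q^2 + 7*q)/(q + 3)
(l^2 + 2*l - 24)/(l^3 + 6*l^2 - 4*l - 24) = (l - 4)/(l^2 - 4)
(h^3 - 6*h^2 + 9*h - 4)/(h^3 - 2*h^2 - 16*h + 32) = (h^2 - 2*h + 1)/(h^2 + 2*h - 8)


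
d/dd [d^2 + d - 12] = 2*d + 1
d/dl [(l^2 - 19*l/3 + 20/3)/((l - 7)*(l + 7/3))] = (15*l^2 - 414*l + 1211)/(9*l^4 - 84*l^3 - 98*l^2 + 1372*l + 2401)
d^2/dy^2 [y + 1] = 0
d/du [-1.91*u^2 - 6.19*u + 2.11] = -3.82*u - 6.19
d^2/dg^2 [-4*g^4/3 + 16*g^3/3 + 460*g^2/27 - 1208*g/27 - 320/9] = -16*g^2 + 32*g + 920/27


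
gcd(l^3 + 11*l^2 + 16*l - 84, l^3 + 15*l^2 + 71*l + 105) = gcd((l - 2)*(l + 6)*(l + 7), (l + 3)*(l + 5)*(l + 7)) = l + 7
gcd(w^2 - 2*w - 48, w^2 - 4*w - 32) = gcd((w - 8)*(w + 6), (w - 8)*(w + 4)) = w - 8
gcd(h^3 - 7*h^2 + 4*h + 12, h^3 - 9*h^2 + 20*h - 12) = h^2 - 8*h + 12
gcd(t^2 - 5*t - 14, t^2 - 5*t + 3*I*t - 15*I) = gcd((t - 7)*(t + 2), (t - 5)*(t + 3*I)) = 1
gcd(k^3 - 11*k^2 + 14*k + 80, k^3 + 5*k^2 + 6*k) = k + 2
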